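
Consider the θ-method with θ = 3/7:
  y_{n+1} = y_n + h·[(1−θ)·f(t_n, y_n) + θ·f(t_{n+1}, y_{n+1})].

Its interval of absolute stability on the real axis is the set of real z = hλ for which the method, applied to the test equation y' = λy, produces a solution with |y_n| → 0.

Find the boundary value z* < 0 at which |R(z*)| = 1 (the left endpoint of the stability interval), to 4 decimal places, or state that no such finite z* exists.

z* = -14.0000.

With y'=λy (z=hλ):
  y_{n+1} = y_n + z·[4/7·y_n + 3/7·y_{n+1}] ⇒ (1 − 3/7z)y_{n+1} = (1 + 4/7z)y_n
  ⇒ R(z) = (1 + 4/7z)/(1 − 3/7z).

Solve |R(x)|<1 on ℝ⁻.
x=-1.06: |R|=0.2711
R=−1: 1+4/7x = −1+3/7x ⇒ -1/7x=2 ⇒ x=2/(-1/7)=-14.0000
Confirm numerically:
  x=-13.865: |R|=0.99722 <1
  x=-10.742: |R|=0.91694 <1
  x=-7.171: |R|=0.76050 <1
  x=-6.506: |R|=0.71740 <1
  x=-14.499: |R|=1.00988 >1
  x=-14.171: |R|=1.00345 >1
Stable set (-14.0000, 0).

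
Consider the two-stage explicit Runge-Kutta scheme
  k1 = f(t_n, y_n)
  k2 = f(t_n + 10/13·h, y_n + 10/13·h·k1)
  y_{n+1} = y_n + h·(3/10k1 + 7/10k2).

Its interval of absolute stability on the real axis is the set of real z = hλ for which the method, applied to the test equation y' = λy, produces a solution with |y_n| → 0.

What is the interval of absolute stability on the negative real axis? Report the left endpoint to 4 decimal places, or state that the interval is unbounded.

z∈(-1.8571,0).

Test eqn y'=λy, z=hλ:
  k1=λy_n ⇒ h·k1=z·y_n;  k2=λ(1+10/13z)y_n ⇒ h·k2=z(1+10/13z)y_n
  y_{n+1}/y_n = 1 + 3/10z + 7/10z(1+10/13z) = 1 + z + 7/13z²
  R(z) = 1 + z + 7/13z².

Solve |R(x)|<1 on ℝ⁻.
x=-0.43: |R|=0.6696
R=1: x+7/13x²=0 ⇒ x=−13/7=-1.8571; min R=1−1/(4·7/13)=0.5357>−1
Confirm numerically:
  x=-1.827: |R|=0.97035 <1
  x=-1.638: |R|=0.80672 <1
  x=-1.509: |R|=0.71712 <1
  x=-1.981: |R|=1.13212 >1
  x=-1.944: |R|=1.09092 >1
  x=-1.901: |R|=1.04489 >1
Interval (-1.8571, 0).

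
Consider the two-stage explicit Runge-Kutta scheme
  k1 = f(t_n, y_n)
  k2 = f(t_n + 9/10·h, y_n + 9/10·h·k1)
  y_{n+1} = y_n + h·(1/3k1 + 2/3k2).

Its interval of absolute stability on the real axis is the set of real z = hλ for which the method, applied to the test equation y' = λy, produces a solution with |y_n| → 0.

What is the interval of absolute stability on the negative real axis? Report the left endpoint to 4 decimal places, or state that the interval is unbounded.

On y'=λy, z=hλ:
  k1=λy_n ⇒ h·k1=z·y_n;  k2=λ(1+9/10z)y_n ⇒ h·k2=z(1+9/10z)y_n
  y_{n+1}/y_n = 1 + 1/3z + 2/3z(1+9/10z) = 1 + z + 3/5z²
  Hence R(z) = 1 + z + 3/5z².

Need |R(x)|<1, x<0.
x=-0.53: |R|=0.6385
R=1: x+3/5x²=0 ⇒ x=−5/3=-1.6667; min R=1−1/(4·3/5)=0.5833>−1
Confirm numerically:
  x=-1.533: |R|=0.87705 <1
  x=-1.295: |R|=0.71121 <1
  x=-1.162: |R|=0.64815 <1
  x=-2.078: |R|=1.51285 >1
  x=-2.005: |R|=1.40701 >1
Interval (-1.6667, 0).

z∈(-1.6667,0).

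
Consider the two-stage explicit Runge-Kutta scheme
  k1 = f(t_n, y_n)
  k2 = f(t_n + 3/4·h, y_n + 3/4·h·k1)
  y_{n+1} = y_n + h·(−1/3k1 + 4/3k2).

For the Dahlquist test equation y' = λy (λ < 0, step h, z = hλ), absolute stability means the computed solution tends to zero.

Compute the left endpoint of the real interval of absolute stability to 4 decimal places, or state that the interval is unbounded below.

On y'=λy, z=hλ:
  k1=λy_n ⇒ h·k1=z·y_n;  k2=λ(1+3/4z)y_n ⇒ h·k2=z(1+3/4z)y_n
  y_{n+1}/y_n = 1 − 1/3z + 4/3z(1+3/4z) = 1 + z + z²
  so R(z) = 1 + z + z².

Need |R(x)|<1, x<0.
x=-0.99: |R|=0.9901
R=1: x+1x²=0 ⇒ x=−1=-1.0000; min R=1−1/(4·1)=0.7500>−1
Confirm numerically:
  x=-0.898: |R|=0.90840 <1
  x=-0.801: |R|=0.84060 <1
  x=-0.778: |R|=0.82728 <1
  x=-0.663: |R|=0.77657 <1
  x=-1.547: |R|=1.84621 >1
  x=-1.056: |R|=1.05914 >1
  x=-1.053: |R|=1.05581 >1
So |R|<1 on (-1.0000, 0).

left endpoint -1.0000.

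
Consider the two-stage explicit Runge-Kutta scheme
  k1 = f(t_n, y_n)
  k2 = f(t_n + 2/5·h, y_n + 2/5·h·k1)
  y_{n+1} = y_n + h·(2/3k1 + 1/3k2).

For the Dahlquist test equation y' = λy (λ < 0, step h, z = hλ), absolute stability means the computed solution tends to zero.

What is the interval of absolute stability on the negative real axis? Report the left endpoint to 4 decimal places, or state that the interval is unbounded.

With y'=λy (z=hλ):
  k1=λy_n ⇒ h·k1=z·y_n;  k2=λ(1+2/5z)y_n ⇒ h·k2=z(1+2/5z)y_n
  y_{n+1}/y_n = 1 + 2/3z + 1/3z(1+2/5z) = 1 + z + 2/15z²
  R(z) = 1 + z + 2/15z².

Need |R(x)|<1, x<0.
x=-0.46: |R|=0.5682
R=1: x+2/15x²=0 ⇒ x=−15/2=-7.5000; min R=1−1/(4·2/15)=-0.8750>−1
Confirm numerically:
  x=-6.888: |R|=0.43794 <1
  x=-5.987: |R|=0.20778 <1
  x=-4.810: |R|=0.72519 <1
  x=-4.683: |R|=0.75893 <1
  x=-7.861: |R|=1.37838 >1
  x=-7.810: |R|=1.32281 >1
  x=-7.593: |R|=1.09415 >1
So |R|<1 on (-7.5000, 0).

z∈(-7.5000,0).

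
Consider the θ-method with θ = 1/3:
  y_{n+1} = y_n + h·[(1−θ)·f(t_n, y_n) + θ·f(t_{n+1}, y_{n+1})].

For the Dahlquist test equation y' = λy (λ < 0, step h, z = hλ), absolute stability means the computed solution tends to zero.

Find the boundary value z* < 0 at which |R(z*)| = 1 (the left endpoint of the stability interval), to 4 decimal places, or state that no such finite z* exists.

z* = -6.0000.

Test eqn y'=λy, z=hλ:
  y_{n+1} = y_n + z·[2/3·y_n + 1/3·y_{n+1}] ⇒ (1 − 1/3z)y_{n+1} = (1 + 2/3z)y_n
  ⇒ R(z) = (1 + 2/3z)/(1 − 1/3z).

Boundary: |R(x)|=1, x<0.
x=-1.27: |R|=0.1077
R=−1: 1+2/3x = −1+1/3x ⇒ -1/3x=2 ⇒ x=2/(-1/3)=-6.0000
Confirm numerically:
  x=-4.382: |R|=0.78082 <1
  x=-4.178: |R|=0.74617 <1
  x=-4.049: |R|=0.72322 <1
  x=-3.484: |R|=0.61197 <1
  x=-6.577: |R|=1.06025 >1
  x=-6.216: |R|=1.02344 >1
Stable set (-6.0000, 0).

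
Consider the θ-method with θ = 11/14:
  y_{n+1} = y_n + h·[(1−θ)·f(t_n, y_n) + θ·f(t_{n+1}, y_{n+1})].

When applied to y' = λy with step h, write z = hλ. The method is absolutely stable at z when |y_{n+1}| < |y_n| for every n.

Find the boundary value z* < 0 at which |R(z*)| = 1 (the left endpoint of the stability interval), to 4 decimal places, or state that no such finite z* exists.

On y'=λy, z=hλ:
  y_{n+1} = y_n + z·[3/14·y_n + 11/14·y_{n+1}] ⇒ (1 − 11/14z)y_{n+1} = (1 + 3/14z)y_n
  Hence R(z) = (1 + 3/14z)/(1 − 11/14z).

Find x<0 with |R(x)|<1.
x=-0.37: |R|=0.7133
x=-2: |R|=0.2222
x=-10: |R|=0.1290
x=-100: |R|=0.2567
θ=11/14≥1/2 ⇒ |1+3/14x|<|1−11/14x| ∀x<0 ⇒ stable on all of ℝ⁻.

unbounded; (−∞, 0).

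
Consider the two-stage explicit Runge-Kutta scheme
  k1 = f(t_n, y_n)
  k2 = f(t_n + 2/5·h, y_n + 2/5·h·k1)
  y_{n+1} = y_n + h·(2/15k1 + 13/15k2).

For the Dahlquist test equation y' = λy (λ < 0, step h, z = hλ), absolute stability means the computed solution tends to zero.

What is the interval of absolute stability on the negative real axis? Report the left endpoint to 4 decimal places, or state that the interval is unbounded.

Set f=λy, z=hλ:
  k1=λy_n ⇒ h·k1=z·y_n;  k2=λ(1+2/5z)y_n ⇒ h·k2=z(1+2/5z)y_n
  y_{n+1}/y_n = 1 + 2/15z + 13/15z(1+2/5z) = 1 + z + 26/75z²
  R(z) = 1 + z + 26/75z².

Find x<0 with |R(x)|<1.
x=-1.04: |R|=0.3350
R=1: x+26/75x²=0 ⇒ x=−75/26=-2.8846; min R=1−1/(4·26/75)=0.2788>−1
Confirm numerically:
  x=-1.783: |R|=0.31908 <1
  x=-1.730: |R|=0.30754 <1
  x=-1.319: |R|=0.28412 <1
  x=-3.394: |R|=1.59934 >1
  x=-3.100: |R|=1.23147 >1
  x=-2.989: |R|=1.10816 >1
Interval (-2.8846, 0).

z∈(-2.8846,0).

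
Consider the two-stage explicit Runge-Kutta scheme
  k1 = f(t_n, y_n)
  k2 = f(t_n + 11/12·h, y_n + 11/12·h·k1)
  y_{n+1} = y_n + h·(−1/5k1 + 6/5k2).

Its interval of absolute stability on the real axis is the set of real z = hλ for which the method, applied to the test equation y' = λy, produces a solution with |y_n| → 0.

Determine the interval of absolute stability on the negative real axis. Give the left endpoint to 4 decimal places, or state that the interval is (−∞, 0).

(-0.9091, 0).

With y'=λy (z=hλ):
  k1=λy_n ⇒ h·k1=z·y_n;  k2=λ(1+11/12z)y_n ⇒ h·k2=z(1+11/12z)y_n
  y_{n+1}/y_n = 1 − 1/5z + 6/5z(1+11/12z) = 1 + z + 11/10z²
  ⇒ R(z) = 1 + z + 11/10z².

Find x<0 with |R(x)|<1.
x=-0.66: |R|=0.8192
R=1: x+11/10x²=0 ⇒ x=−10/11=-0.9091; min R=1−1/(4·11/10)=0.7727>−1
Confirm numerically:
  x=-0.853: |R|=0.94737 <1
  x=-0.747: |R|=0.86681 <1
  x=-0.547: |R|=0.78213 <1
  x=-0.399: |R|=0.77612 <1
  x=-1.391: |R|=1.73737 >1
  x=-1.223: |R|=1.42230 >1
  x=-1.185: |R|=1.35965 >1
So |R|<1 on (-0.9091, 0).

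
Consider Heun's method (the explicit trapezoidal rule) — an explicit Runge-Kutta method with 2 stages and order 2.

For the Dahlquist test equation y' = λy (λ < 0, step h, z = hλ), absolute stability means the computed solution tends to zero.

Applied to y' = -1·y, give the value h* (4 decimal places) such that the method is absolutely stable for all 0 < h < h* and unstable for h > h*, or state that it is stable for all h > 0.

Set f=λy, z=hλ:
  order 2, 2-stage ⇒ R(z)=1+z+z^2/2
  (e.g. R(-0.91)=0.50405, |R|=0.50405)

Solve |R(x)|<1 on ℝ⁻.
x=-0.91: |R|=0.5041
|R(-2.38)|=1.4522 |R(-1.95)|=0.9512 |R(-1.93)|=0.9325
Bisect:
  x_lo=-2.6270 |R|=1.8236  x_hi=-0.0886 |R|=0.9153
  mid=-1.35780 |R|=0.56401 →hi
  mid=-1.99240 |R|=0.99243 →hi
  mid=-2.30969 |R|=1.35765 →lo
  mid=-2.15105 |R|=1.16245 →lo
  mid=-2.07172 |R|=1.07429 →lo
  mid=-2.03206 |R|=1.03257 →lo
  mid=-2.01223 |R|=1.01230 →lo
  mid=-2.00231 |R|=1.00232 →lo
  ...
  [-2.00014,-1.99999] ⇒ x*=-2.0000
So |R|<1 on (-2.0000, 0).

(-2.0000,0); λ=-1 ⇒ h* = 2.0000.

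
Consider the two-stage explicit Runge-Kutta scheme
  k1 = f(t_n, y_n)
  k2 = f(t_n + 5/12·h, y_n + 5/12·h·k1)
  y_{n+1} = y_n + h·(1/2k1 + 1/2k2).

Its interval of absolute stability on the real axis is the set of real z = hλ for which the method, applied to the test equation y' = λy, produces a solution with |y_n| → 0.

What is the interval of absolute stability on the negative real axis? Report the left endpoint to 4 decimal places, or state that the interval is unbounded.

(-4.8000, 0).

On y'=λy, z=hλ:
  k1=λy_n ⇒ h·k1=z·y_n;  k2=λ(1+5/12z)y_n ⇒ h·k2=z(1+5/12z)y_n
  y_{n+1}/y_n = 1 + 1/2z + 1/2z(1+5/12z) = 1 + z + 5/24z²
  so R(z) = 1 + z + 5/24z².

Boundary: |R(x)|=1, x<0.
x=-1.62: |R|=0.0733
R=1: x+5/24x²=0 ⇒ x=−24/5=-4.8000; min R=1−1/(4·5/24)=-0.2000>−1
Confirm numerically:
  x=-4.671: |R|=0.87447 <1
  x=-3.775: |R|=0.19388 <1
  x=-2.817: |R|=0.16377 <1
  x=-2.685: |R|=0.18308 <1
  x=-5.381: |R|=1.65133 >1
  x=-5.093: |R|=1.31089 >1
  x=-5.074: |R|=1.28964 >1
Interval (-4.8000, 0).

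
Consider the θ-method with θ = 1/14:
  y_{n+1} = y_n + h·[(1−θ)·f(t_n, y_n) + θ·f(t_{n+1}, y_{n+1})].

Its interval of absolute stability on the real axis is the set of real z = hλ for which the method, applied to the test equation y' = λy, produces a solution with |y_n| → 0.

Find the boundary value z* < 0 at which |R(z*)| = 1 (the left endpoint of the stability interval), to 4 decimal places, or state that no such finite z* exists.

With y'=λy (z=hλ):
  y_{n+1} = y_n + z·[13/14·y_n + 1/14·y_{n+1}] ⇒ (1 − 1/14z)y_{n+1} = (1 + 13/14z)y_n
  so R(z) = (1 + 13/14z)/(1 − 1/14z).

Solve |R(x)|<1 on ℝ⁻.
x=-0.35: |R|=0.6585
R=−1: 1+13/14x = −1+1/14x ⇒ -6/7x=2 ⇒ x=2/(-6/7)=-2.3333
Confirm numerically:
  x=-2.154: |R|=0.86678 <1
  x=-1.346: |R|=0.22794 <1
  x=-1.340: |R|=0.22295 <1
  x=-1.319: |R|=0.20543 <1
  x=-2.892: |R|=1.39687 >1
  x=-2.654: |R|=1.23106 >1
So |R|<1 on (-2.3333, 0).

left endpoint -2.3333.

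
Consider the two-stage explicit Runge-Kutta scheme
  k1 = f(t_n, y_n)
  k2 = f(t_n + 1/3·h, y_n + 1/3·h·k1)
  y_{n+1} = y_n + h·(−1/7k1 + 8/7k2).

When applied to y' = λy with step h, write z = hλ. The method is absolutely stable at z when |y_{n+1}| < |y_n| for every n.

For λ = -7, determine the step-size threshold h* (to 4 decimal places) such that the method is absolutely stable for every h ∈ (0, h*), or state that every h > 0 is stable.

(-2.6250,0); λ=-7 ⇒ h* = (21/8)/7 = 0.3750.

Set f=λy, z=hλ:
  k1=λy_n ⇒ h·k1=z·y_n;  k2=λ(1+1/3z)y_n ⇒ h·k2=z(1+1/3z)y_n
  y_{n+1}/y_n = 1 − 1/7z + 8/7z(1+1/3z) = 1 + z + 8/21z²
  so R(z) = 1 + z + 8/21z².

Boundary: |R(x)|=1, x<0.
x=-1.73: |R|=0.4102
R=1: x+8/21x²=0 ⇒ x=−21/8=-2.6250; min R=1−1/(4·8/21)=0.3438>−1
Confirm numerically:
  x=-1.621: |R|=0.38001 <1
  x=-1.452: |R|=0.35116 <1
  x=-1.369: |R|=0.34497 <1
  x=-1.357: |R|=0.34450 <1
  x=-3.006: |R|=1.43630 >1
  x=-2.801: |R|=1.18780 >1
So |R|<1 on (-2.6250, 0).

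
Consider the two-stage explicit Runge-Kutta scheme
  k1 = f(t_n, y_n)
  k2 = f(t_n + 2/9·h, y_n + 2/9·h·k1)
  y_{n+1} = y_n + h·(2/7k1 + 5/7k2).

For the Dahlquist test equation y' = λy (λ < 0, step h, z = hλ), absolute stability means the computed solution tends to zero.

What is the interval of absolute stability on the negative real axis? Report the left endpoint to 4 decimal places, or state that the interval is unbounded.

Set f=λy, z=hλ:
  k1=λy_n ⇒ h·k1=z·y_n;  k2=λ(1+2/9z)y_n ⇒ h·k2=z(1+2/9z)y_n
  y_{n+1}/y_n = 1 + 2/7z + 5/7z(1+2/9z) = 1 + z + 10/63z²
  ⇒ R(z) = 1 + z + 10/63z².

Solve |R(x)|<1 on ℝ⁻.
x=-0.69: |R|=0.3856
R=1: x+10/63x²=0 ⇒ x=−63/10=-6.3000; min R=1−1/(4·10/63)=-0.5750>−1
Confirm numerically:
  x=-4.984: |R|=0.04110 <1
  x=-3.672: |R|=0.53175 <1
  x=-3.265: |R|=0.57290 <1
  x=-2.629: |R|=0.53191 <1
  x=-6.788: |R|=1.52580 >1
  x=-6.706: |R|=1.43216 >1
  x=-6.647: |R|=1.36611 >1
Interval (-6.3000, 0).

(-6.3000, 0).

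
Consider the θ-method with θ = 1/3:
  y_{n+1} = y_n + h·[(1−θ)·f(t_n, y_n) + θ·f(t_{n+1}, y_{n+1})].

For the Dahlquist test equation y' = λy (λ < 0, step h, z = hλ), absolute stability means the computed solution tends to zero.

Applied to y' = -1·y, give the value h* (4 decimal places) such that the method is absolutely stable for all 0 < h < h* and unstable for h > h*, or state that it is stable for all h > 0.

(-6.0000,0); λ=-1 ⇒ h* = (6)/1 = 6.0000.

With y'=λy (z=hλ):
  y_{n+1} = y_n + z·[2/3·y_n + 1/3·y_{n+1}] ⇒ (1 − 1/3z)y_{n+1} = (1 + 2/3z)y_n
  so R(z) = (1 + 2/3z)/(1 − 1/3z).

Find x<0 with |R(x)|<1.
x=-1.28: |R|=0.1028
R=−1: 1+2/3x = −1+1/3x ⇒ -1/3x=2 ⇒ x=2/(-1/3)=-6.0000
Confirm numerically:
  x=-5.077: |R|=0.88572 <1
  x=-2.872: |R|=0.46730 <1
  x=-2.673: |R|=0.41354 <1
  x=-2.565: |R|=0.38275 <1
  x=-6.590: |R|=1.06152 >1
  x=-6.261: |R|=1.02818 >1
Stable set (-6.0000, 0).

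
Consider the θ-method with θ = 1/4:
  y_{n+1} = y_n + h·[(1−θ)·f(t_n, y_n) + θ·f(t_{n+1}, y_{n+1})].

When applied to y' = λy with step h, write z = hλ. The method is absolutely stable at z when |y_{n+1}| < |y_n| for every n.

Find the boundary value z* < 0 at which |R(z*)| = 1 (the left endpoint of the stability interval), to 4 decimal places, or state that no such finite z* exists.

left endpoint -4.0000.

Set f=λy, z=hλ:
  y_{n+1} = y_n + z·[3/4·y_n + 1/4·y_{n+1}] ⇒ (1 − 1/4z)y_{n+1} = (1 + 3/4z)y_n
  ⇒ R(z) = (1 + 3/4z)/(1 − 1/4z).

Solve |R(x)|<1 on ℝ⁻.
x=-0.82: |R|=0.3195
R=−1: 1+3/4x = −1+1/4x ⇒ -1/2x=2 ⇒ x=2/(-1/2)=-4.0000
Confirm numerically:
  x=-3.396: |R|=0.83667 <1
  x=-3.334: |R|=0.81838 <1
  x=-3.307: |R|=0.81032 <1
  x=-2.286: |R|=0.45466 <1
  x=-4.588: |R|=1.13694 >1
  x=-4.463: |R|=1.10942 >1
  x=-4.436: |R|=1.10337 >1
So |R|<1 on (-4.0000, 0).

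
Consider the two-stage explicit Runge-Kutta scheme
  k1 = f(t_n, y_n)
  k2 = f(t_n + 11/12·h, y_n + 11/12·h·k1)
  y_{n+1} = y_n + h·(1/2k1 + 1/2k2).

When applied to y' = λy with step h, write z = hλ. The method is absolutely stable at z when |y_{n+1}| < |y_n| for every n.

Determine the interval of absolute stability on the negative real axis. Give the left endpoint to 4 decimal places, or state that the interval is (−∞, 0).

z∈(-2.1818,0).

On y'=λy, z=hλ:
  k1=λy_n ⇒ h·k1=z·y_n;  k2=λ(1+11/12z)y_n ⇒ h·k2=z(1+11/12z)y_n
  y_{n+1}/y_n = 1 + 1/2z + 1/2z(1+11/12z) = 1 + z + 11/24z²
  so R(z) = 1 + z + 11/24z².

Solve |R(x)|<1 on ℝ⁻.
x=-0.92: |R|=0.4679
R=1: x+11/24x²=0 ⇒ x=−24/11=-2.1818; min R=1−1/(4·11/24)=0.4545>−1
Confirm numerically:
  x=-1.683: |R|=0.61522 <1
  x=-1.369: |R|=0.48999 <1
  x=-1.254: |R|=0.46674 <1
  x=-1.229: |R|=0.46329 <1
  x=-2.602: |R|=1.50110 >1
  x=-2.583: |R|=1.47495 >1
Stable set (-2.1818, 0).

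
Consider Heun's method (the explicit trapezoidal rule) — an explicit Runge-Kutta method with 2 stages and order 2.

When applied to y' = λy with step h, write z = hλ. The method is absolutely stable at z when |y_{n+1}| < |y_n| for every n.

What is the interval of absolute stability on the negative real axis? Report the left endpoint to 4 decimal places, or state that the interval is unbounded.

z∈(-2.0000,0).

On y'=λy, z=hλ:
  order 2, 2-stage ⇒ R(z)=1+z+z^2/2
  (e.g. R(-0.37)=0.69845, |R|=0.69845)

Need |R(x)|<1, x<0.
x=-0.37: |R|=0.6985
|R(-1.31)|=0.5481 |R(-0.91)|=0.5041 |R(-0.75)|=0.5312
Bisect:
  x_lo=-2.4280 |R|=1.5196  x_hi=-0.2270 |R|=0.7988
  mid=-1.32749 |R|=0.55362 →hi
  mid=-1.87774 |R|=0.88521 →hi
  mid=-2.15286 |R|=1.16455 →lo
  mid=-2.01530 |R|=1.01542 →lo
  mid=-1.94652 |R|=0.94795 →hi
  mid=-1.98091 |R|=0.98109 →hi
  mid=-1.99810 |R|=0.99811 →hi
  mid=-2.00670 |R|=1.00672 →lo
  ...
  [-2.00012,-1.99998] ⇒ x*=-2.0000
So |R|<1 on (-2.0000, 0).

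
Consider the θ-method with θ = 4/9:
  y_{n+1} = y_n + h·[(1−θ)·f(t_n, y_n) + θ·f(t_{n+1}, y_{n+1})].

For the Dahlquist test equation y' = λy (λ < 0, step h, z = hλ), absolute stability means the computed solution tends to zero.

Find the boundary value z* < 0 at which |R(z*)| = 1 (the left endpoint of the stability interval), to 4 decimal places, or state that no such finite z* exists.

left endpoint -18.0000.

Set f=λy, z=hλ:
  y_{n+1} = y_n + z·[5/9·y_n + 4/9·y_{n+1}] ⇒ (1 − 4/9z)y_{n+1} = (1 + 5/9z)y_n
  ⇒ R(z) = (1 + 5/9z)/(1 − 4/9z).

Boundary: |R(x)|=1, x<0.
x=-1.2: |R|=0.2174
R=−1: 1+5/9x = −1+4/9x ⇒ -1/9x=2 ⇒ x=2/(-1/9)=-18.0000
Confirm numerically:
  x=-15.076: |R|=0.95781 <1
  x=-14.671: |R|=0.95082 <1
  x=-12.582: |R|=0.90868 <1
  x=-10.610: |R|=0.85634 <1
  x=-18.493: |R|=1.00594 >1
  x=-18.354: |R|=1.00430 >1
  x=-18.089: |R|=1.00109 >1
Stable set (-18.0000, 0).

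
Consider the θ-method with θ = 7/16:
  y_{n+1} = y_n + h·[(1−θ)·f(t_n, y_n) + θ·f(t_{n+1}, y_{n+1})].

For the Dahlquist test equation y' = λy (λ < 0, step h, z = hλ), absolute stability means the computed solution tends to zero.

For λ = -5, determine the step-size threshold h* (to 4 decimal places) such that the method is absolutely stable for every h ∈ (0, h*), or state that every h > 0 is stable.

(-16.0000,0); λ=-5 ⇒ h* = (16)/5 = 3.2000.

Test eqn y'=λy, z=hλ:
  y_{n+1} = y_n + z·[9/16·y_n + 7/16·y_{n+1}] ⇒ (1 − 7/16z)y_{n+1} = (1 + 9/16z)y_n
  ⇒ R(z) = (1 + 9/16z)/(1 − 7/16z).

Boundary: |R(x)|=1, x<0.
x=-0.8: |R|=0.4074
R=−1: 1+9/16x = −1+7/16x ⇒ -1/8x=2 ⇒ x=2/(-1/8)=-16.0000
Confirm numerically:
  x=-14.903: |R|=0.98177 <1
  x=-14.350: |R|=0.97166 <1
  x=-11.948: |R|=0.91866 <1
  x=-7.833: |R|=0.76939 <1
  x=-16.328: |R|=1.00503 >1
  x=-16.141: |R|=1.00219 >1
  x=-16.028: |R|=1.00044 >1
So |R|<1 on (-16.0000, 0).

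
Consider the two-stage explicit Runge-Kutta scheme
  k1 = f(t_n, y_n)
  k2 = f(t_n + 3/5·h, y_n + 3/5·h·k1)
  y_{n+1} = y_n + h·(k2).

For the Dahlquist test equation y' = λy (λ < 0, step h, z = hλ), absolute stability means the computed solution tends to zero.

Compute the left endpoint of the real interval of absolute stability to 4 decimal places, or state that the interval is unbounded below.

z* = -1.6667.

With y'=λy (z=hλ):
  k1=λy_n ⇒ h·k1=z·y_n;  k2=λ(1+3/5z)y_n ⇒ h·k2=z(1+3/5z)y_n
  y_{n+1}/y_n = 1 + z(1+3/5z) = 1 + z + 3/5z²
  R(z) = 1 + z + 3/5z².

Find x<0 with |R(x)|<1.
x=-0.69: |R|=0.5957
R=1: x+3/5x²=0 ⇒ x=−5/3=-1.6667; min R=1−1/(4·3/5)=0.5833>−1
Confirm numerically:
  x=-1.595: |R|=0.93141 <1
  x=-1.528: |R|=0.87287 <1
  x=-1.342: |R|=0.73858 <1
  x=-1.026: |R|=0.60561 <1
  x=-2.081: |R|=1.51734 >1
  x=-1.964: |R|=1.35038 >1
  x=-1.920: |R|=1.29184 >1
Interval (-1.6667, 0).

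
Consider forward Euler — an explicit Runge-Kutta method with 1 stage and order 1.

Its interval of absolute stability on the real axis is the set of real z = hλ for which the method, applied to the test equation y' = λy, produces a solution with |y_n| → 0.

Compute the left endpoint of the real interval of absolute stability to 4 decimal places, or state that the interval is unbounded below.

z* = -2.0000.

Set f=λy, z=hλ:
  order 1, 1-stage ⇒ R(z)=1+z
  (e.g. R(-1.06)=-0.06000, |R|=0.06000)

Need |R(x)|<1, x<0.
x=-1.06: |R|=0.0600
|R(-2.26)|=1.2600 |R(-1.6)|=0.6000 |R(-1.55)|=0.5500
Bisect:
  x_lo=-2.6478 |R|=1.6478  x_hi=-0.1137 |R|=0.8863
  mid=-1.38079 |R|=0.38079 →hi
  mid=-2.01431 |R|=1.01431 →lo
  mid=-1.69755 |R|=0.69755 →hi
  mid=-1.85593 |R|=0.85593 →hi
  mid=-1.93512 |R|=0.93512 →hi
  mid=-1.97472 |R|=0.97472 →hi
  mid=-1.99452 |R|=0.99452 →hi
  ...
  [-2.00008,-1.99993] ⇒ x*=-2.0000
Interval (-2.0000, 0).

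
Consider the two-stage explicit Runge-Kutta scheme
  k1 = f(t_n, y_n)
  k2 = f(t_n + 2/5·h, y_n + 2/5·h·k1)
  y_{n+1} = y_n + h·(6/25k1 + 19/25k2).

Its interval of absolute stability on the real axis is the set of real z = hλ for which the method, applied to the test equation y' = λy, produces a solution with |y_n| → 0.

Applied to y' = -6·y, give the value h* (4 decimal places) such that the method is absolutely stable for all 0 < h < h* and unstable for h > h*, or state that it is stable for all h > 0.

With y'=λy (z=hλ):
  k1=λy_n ⇒ h·k1=z·y_n;  k2=λ(1+2/5z)y_n ⇒ h·k2=z(1+2/5z)y_n
  y_{n+1}/y_n = 1 + 6/25z + 19/25z(1+2/5z) = 1 + z + 38/125z²
  R(z) = 1 + z + 38/125z².

Solve |R(x)|<1 on ℝ⁻.
x=-1.76: |R|=0.1817
R=1: x+38/125x²=0 ⇒ x=−125/38=-3.2895; min R=1−1/(4·38/125)=0.1776>−1
Confirm numerically:
  x=-2.578: |R|=0.44241 <1
  x=-2.092: |R|=0.23845 <1
  x=-1.350: |R|=0.20404 <1
  x=-3.835: |R|=1.63600 >1
  x=-3.418: |R|=1.13355 >1
Interval (-3.2895, 0).

(-3.2895,0); λ=-6 ⇒ h* = (125/38)/6 = 0.5482.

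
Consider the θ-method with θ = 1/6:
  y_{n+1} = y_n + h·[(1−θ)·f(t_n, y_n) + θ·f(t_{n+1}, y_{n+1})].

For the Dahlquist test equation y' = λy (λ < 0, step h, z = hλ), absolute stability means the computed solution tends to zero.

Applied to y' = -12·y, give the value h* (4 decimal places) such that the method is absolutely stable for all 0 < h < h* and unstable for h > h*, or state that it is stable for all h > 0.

(-3.0000,0); λ=-12 ⇒ h* = (3)/12 = 0.2500.

On y'=λy, z=hλ:
  y_{n+1} = y_n + z·[5/6·y_n + 1/6·y_{n+1}] ⇒ (1 − 1/6z)y_{n+1} = (1 + 5/6z)y_n
  R(z) = (1 + 5/6z)/(1 − 1/6z).

Solve |R(x)|<1 on ℝ⁻.
x=-0.73: |R|=0.3492
R=−1: 1+5/6x = −1+1/6x ⇒ -2/3x=2 ⇒ x=2/(-2/3)=-3.0000
Confirm numerically:
  x=-2.730: |R|=0.87629 <1
  x=-2.175: |R|=0.59633 <1
  x=-2.090: |R|=0.55006 <1
  x=-1.712: |R|=0.33195 <1
  x=-3.563: |R|=1.23549 >1
  x=-3.388: |R|=1.16532 >1
Interval (-3.0000, 0).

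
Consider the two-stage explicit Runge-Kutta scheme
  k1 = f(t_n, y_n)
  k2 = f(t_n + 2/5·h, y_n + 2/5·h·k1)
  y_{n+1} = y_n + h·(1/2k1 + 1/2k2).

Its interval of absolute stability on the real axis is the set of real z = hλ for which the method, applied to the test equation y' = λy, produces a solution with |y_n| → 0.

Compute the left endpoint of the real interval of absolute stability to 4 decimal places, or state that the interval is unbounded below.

left endpoint -5.0000.

Test eqn y'=λy, z=hλ:
  k1=λy_n ⇒ h·k1=z·y_n;  k2=λ(1+2/5z)y_n ⇒ h·k2=z(1+2/5z)y_n
  y_{n+1}/y_n = 1 + 1/2z + 1/2z(1+2/5z) = 1 + z + 1/5z²
  so R(z) = 1 + z + 1/5z².

Need |R(x)|<1, x<0.
x=-0.63: |R|=0.4494
R=1: x+1/5x²=0 ⇒ x=−5=-5.0000; min R=1−1/(4·1/5)=-0.2500>−1
Confirm numerically:
  x=-4.476: |R|=0.53092 <1
  x=-3.949: |R|=0.16992 <1
  x=-2.253: |R|=0.23780 <1
  x=-5.388: |R|=1.41811 >1
  x=-5.355: |R|=1.38021 >1
  x=-5.348: |R|=1.37222 >1
Interval (-5.0000, 0).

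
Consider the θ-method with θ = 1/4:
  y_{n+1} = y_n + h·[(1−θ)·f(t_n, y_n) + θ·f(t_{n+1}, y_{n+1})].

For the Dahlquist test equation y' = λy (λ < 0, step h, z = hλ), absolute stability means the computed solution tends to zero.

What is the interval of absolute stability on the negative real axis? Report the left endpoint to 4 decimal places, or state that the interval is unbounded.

Set f=λy, z=hλ:
  y_{n+1} = y_n + z·[3/4·y_n + 1/4·y_{n+1}] ⇒ (1 − 1/4z)y_{n+1} = (1 + 3/4z)y_n
  ⇒ R(z) = (1 + 3/4z)/(1 − 1/4z).

Solve |R(x)|<1 on ℝ⁻.
x=-0.33: |R|=0.6952
R=−1: 1+3/4x = −1+1/4x ⇒ -1/2x=2 ⇒ x=2/(-1/2)=-4.0000
Confirm numerically:
  x=-3.719: |R|=0.92719 <1
  x=-3.700: |R|=0.92208 <1
  x=-3.580: |R|=0.88918 <1
  x=-2.013: |R|=0.33910 <1
  x=-4.528: |R|=1.12383 >1
  x=-4.078: |R|=1.01931 >1
  x=-4.042: |R|=1.01045 >1
So |R|<1 on (-4.0000, 0).

z∈(-4.0000,0).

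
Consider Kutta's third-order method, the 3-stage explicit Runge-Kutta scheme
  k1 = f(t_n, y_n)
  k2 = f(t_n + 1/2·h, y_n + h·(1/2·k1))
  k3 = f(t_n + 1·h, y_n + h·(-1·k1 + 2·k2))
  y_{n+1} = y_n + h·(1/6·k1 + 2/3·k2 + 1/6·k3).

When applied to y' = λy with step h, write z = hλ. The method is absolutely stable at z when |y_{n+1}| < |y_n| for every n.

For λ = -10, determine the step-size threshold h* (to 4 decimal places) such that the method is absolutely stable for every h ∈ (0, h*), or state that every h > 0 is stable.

(-2.5127,0); λ=-10 ⇒ h* = 0.2513.

Set f=λy, z=hλ:
  order 3, 3-stage ⇒ R(z)=1+z+z^2/2+z^3/6
  (e.g. R(-1.37)=0.13989, |R|=0.13989)

Need |R(x)|<1, x<0.
x=-1.37: |R|=0.1399
|R(-2)|=0.3333 |R(-1.74)|=0.1042 |R(-1.16)|=0.2527
Bisect:
  x_lo=-3.3763 |R|=3.0911  x_hi=-0.3499 |R|=0.7042
  mid=-1.86307 |R|=0.20535 →hi
  mid=-2.61967 |R|=1.18466 →lo
  mid=-2.24137 |R|=0.60618 →hi
  mid=-2.43052 |R|=0.86983 →hi
  mid=-2.52510 |R|=1.02043 →lo
  mid=-2.47781 |R|=0.94348 →hi
  mid=-2.50145 |R|=0.98153 →hi
  mid=-2.51328 |R|=1.00087 →lo
  ...
  [-2.51291,-2.51272] ⇒ x*=-2.5127
Interval (-2.5127, 0).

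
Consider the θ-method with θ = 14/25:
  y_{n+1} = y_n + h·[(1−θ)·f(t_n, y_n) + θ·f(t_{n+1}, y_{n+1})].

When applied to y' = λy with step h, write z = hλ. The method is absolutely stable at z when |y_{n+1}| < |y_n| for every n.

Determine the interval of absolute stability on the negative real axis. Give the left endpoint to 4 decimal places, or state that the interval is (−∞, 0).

On y'=λy, z=hλ:
  y_{n+1} = y_n + z·[11/25·y_n + 14/25·y_{n+1}] ⇒ (1 − 14/25z)y_{n+1} = (1 + 11/25z)y_n
  so R(z) = (1 + 11/25z)/(1 − 14/25z).

Boundary: |R(x)|=1, x<0.
x=-0.37: |R|=0.6935
x=-2: |R|=0.0566
x=-10: |R|=0.5152
x=-100: |R|=0.7544
θ=14/25≥1/2 ⇒ |1+11/25x|<|1−14/25x| ∀x<0 ⇒ stable on all of ℝ⁻.

unbounded; (−∞, 0).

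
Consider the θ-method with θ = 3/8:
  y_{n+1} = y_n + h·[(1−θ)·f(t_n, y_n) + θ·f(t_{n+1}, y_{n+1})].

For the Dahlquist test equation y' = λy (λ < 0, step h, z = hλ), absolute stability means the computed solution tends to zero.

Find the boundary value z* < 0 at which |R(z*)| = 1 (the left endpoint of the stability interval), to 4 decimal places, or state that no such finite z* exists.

z* = -8.0000.

On y'=λy, z=hλ:
  y_{n+1} = y_n + z·[5/8·y_n + 3/8·y_{n+1}] ⇒ (1 − 3/8z)y_{n+1} = (1 + 5/8z)y_n
  ⇒ R(z) = (1 + 5/8z)/(1 − 3/8z).

Need |R(x)|<1, x<0.
x=-1.28: |R|=0.1351
R=−1: 1+5/8x = −1+3/8x ⇒ -1/4x=2 ⇒ x=2/(-1/4)=-8.0000
Confirm numerically:
  x=-7.716: |R|=0.98176 <1
  x=-6.433: |R|=0.88520 <1
  x=-6.176: |R|=0.86248 <1
  x=-5.194: |R|=0.76202 <1
  x=-8.498: |R|=1.02974 >1
  x=-8.161: |R|=1.00991 >1
Interval (-8.0000, 0).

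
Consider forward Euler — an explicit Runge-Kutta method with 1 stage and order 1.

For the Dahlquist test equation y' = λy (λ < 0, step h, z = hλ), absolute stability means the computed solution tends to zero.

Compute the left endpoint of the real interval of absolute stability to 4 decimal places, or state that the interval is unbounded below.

On y'=λy, z=hλ:
  order 1, 1-stage ⇒ R(z)=1+z
  (e.g. R(-0.73)=0.27000, |R|=0.27000)

Solve |R(x)|<1 on ℝ⁻.
x=-0.73: |R|=0.2700
|R(-2.04)|=1.0400 |R(-1.78)|=0.7800 |R(-1.59)|=0.5900
Bisect:
  x_lo=-2.4769 |R|=1.4769  x_hi=-0.0517 |R|=0.9483
  mid=-1.26432 |R|=0.26432 →hi
  mid=-1.87061 |R|=0.87061 →hi
  mid=-2.17375 |R|=1.17375 →lo
  mid=-2.02218 |R|=1.02218 →lo
  mid=-1.94639 |R|=0.94639 →hi
  mid=-1.98429 |R|=0.98429 →hi
  mid=-2.00323 |R|=1.00323 →lo
  mid=-1.99376 |R|=0.99376 →hi
  ...
  [-2.00012,-1.99998] ⇒ x*=-2.0000
So |R|<1 on (-2.0000, 0).

z* = -2.0000.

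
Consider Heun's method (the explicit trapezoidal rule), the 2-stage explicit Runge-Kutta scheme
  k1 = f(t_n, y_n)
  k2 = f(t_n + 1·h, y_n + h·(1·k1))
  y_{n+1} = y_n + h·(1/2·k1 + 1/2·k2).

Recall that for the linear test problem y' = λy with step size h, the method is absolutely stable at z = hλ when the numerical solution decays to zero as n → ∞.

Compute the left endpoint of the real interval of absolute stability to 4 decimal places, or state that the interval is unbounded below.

z* = -2.0000.

With y'=λy (z=hλ):
  order 2, 2-stage ⇒ R(z)=1+z+z^2/2
  (e.g. R(-1.02)=0.50020, |R|=0.50020)

Solve |R(x)|<1 on ℝ⁻.
x=-1.02: |R|=0.5002
|R(-1.87)|=0.8785 |R(-1.68)|=0.7312 |R(-1.04)|=0.5008
Bisect:
  x_lo=-2.7822 |R|=2.0882  x_hi=-0.3753 |R|=0.6951
  mid=-1.57875 |R|=0.66748 →hi
  mid=-2.18049 |R|=1.19678 →lo
  mid=-1.87962 |R|=0.88687 →hi
  mid=-2.03006 |R|=1.03051 →lo
  mid=-1.95484 |R|=0.95586 →hi
  mid=-1.99245 |R|=0.99248 →hi
  mid=-2.01125 |R|=1.01131 →lo
  mid=-2.00185 |R|=1.00185 →lo
  mid=-1.99715 |R|=0.99715 →hi
  ...
  [-2.00009,-1.99994] ⇒ x*=-2.0000
Interval (-2.0000, 0).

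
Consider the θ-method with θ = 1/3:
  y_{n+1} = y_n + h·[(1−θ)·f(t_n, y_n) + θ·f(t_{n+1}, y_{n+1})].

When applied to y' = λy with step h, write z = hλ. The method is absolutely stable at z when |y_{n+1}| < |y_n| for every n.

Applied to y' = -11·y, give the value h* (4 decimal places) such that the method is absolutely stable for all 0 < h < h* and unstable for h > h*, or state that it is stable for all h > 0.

Test eqn y'=λy, z=hλ:
  y_{n+1} = y_n + z·[2/3·y_n + 1/3·y_{n+1}] ⇒ (1 − 1/3z)y_{n+1} = (1 + 2/3z)y_n
  ⇒ R(z) = (1 + 2/3z)/(1 − 1/3z).

Find x<0 with |R(x)|<1.
x=-1.4: |R|=0.0455
R=−1: 1+2/3x = −1+1/3x ⇒ -1/3x=2 ⇒ x=2/(-1/3)=-6.0000
Confirm numerically:
  x=-4.986: |R|=0.87303 <1
  x=-4.774: |R|=0.84229 <1
  x=-3.616: |R|=0.63966 <1
  x=-6.280: |R|=1.03017 >1
  x=-6.199: |R|=1.02163 >1
  x=-6.111: |R|=1.01218 >1
Interval (-6.0000, 0).

(-6.0000,0); λ=-11 ⇒ h* = (6)/11 = 0.5455.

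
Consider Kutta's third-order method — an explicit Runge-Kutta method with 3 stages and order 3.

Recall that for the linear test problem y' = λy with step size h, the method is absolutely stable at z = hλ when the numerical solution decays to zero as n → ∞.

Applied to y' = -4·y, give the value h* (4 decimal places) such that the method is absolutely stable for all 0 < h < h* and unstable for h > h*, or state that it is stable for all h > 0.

(-2.5127,0); λ=-4 ⇒ h* = 0.6282.

Set f=λy, z=hλ:
  order 3, 3-stage ⇒ R(z)=1+z+z^2/2+z^3/6
  (e.g. R(-0.85)=0.40890, |R|=0.40890)

Boundary: |R(x)|=1, x<0.
x=-0.85: |R|=0.4089
|R(-2.67)|=1.2779 |R(-2.41)|=0.8389 |R(-1.49)|=0.0687
Bisect:
  x_lo=-3.0177 |R|=2.0445  x_hi=-0.3143 |R|=0.7299
  mid=-1.66597 |R|=0.04888 →hi
  mid=-2.34182 |R|=0.74023 →hi
  mid=-2.67975 |R|=1.29646 →lo
  mid=-2.51078 |R|=0.99678 →hi
  mid=-2.59527 |R|=1.14092 →lo
  mid=-2.55303 |R|=1.06747 →lo
  mid=-2.53190 |R|=1.03178 →lo
  mid=-2.52134 |R|=1.01420 →lo
  ...
  [-2.51276,-2.51260] ⇒ x*=-2.5127
Interval (-2.5127, 0).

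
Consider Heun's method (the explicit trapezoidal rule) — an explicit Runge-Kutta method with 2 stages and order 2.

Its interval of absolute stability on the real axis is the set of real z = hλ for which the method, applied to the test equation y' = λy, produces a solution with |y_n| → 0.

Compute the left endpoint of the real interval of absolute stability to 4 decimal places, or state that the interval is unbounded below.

left endpoint -2.0000.

Set f=λy, z=hλ:
  order 2, 2-stage ⇒ R(z)=1+z+z^2/2
  (e.g. R(-0.34)=0.71780, |R|=0.71780)

Find x<0 with |R(x)|<1.
x=-0.34: |R|=0.7178
|R(-2.11)|=1.1160 |R(-1.03)|=0.5005 |R(-0.66)|=0.5578
Bisect:
  x_lo=-2.7473 |R|=2.0265  x_hi=-0.0607 |R|=0.9412
  mid=-1.40397 |R|=0.58160 →hi
  mid=-2.07562 |R|=1.07848 →lo
  mid=-1.73980 |R|=0.77365 →hi
  mid=-1.90771 |R|=0.91197 →hi
  mid=-1.99166 |R|=0.99170 →hi
  mid=-2.03364 |R|=1.03421 →lo
  mid=-2.01265 |R|=1.01273 →lo
  ...
  [-2.00003,-1.99986] ⇒ x*=-2.0000
So |R|<1 on (-2.0000, 0).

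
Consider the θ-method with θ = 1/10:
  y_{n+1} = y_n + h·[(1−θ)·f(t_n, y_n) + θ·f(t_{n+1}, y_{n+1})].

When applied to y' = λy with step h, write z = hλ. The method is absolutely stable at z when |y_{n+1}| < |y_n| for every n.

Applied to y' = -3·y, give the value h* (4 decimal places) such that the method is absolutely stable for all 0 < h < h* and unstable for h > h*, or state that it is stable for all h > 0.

(-2.5000,0); λ=-3 ⇒ h* = (5/2)/3 = 0.8333.

Test eqn y'=λy, z=hλ:
  y_{n+1} = y_n + z·[9/10·y_n + 1/10·y_{n+1}] ⇒ (1 − 1/10z)y_{n+1} = (1 + 9/10z)y_n
  Hence R(z) = (1 + 9/10z)/(1 − 1/10z).

Boundary: |R(x)|=1, x<0.
x=-0.72: |R|=0.3284
R=−1: 1+9/10x = −1+1/10x ⇒ -4/5x=2 ⇒ x=2/(-4/5)=-2.5000
Confirm numerically:
  x=-2.142: |R|=0.76412 <1
  x=-1.904: |R|=0.59946 <1
  x=-1.533: |R|=0.32923 <1
  x=-1.200: |R|=0.07143 <1
  x=-2.967: |R|=1.28812 >1
  x=-2.825: |R|=1.20273 >1
So |R|<1 on (-2.5000, 0).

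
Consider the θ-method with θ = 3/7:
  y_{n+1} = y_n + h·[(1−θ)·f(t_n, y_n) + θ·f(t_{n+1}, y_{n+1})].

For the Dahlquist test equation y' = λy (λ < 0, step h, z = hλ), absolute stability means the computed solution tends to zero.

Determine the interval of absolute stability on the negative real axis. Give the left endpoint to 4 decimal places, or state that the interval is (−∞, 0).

z∈(-14.0000,0).

Set f=λy, z=hλ:
  y_{n+1} = y_n + z·[4/7·y_n + 3/7·y_{n+1}] ⇒ (1 − 3/7z)y_{n+1} = (1 + 4/7z)y_n
  R(z) = (1 + 4/7z)/(1 − 3/7z).

Find x<0 with |R(x)|<1.
x=-1.21: |R|=0.2032
R=−1: 1+4/7x = −1+3/7x ⇒ -1/7x=2 ⇒ x=2/(-1/7)=-14.0000
Confirm numerically:
  x=-13.751: |R|=0.99484 <1
  x=-12.146: |R|=0.95732 <1
  x=-12.050: |R|=0.95481 <1
  x=-14.548: |R|=1.01082 >1
  x=-14.141: |R|=1.00285 >1
Interval (-14.0000, 0).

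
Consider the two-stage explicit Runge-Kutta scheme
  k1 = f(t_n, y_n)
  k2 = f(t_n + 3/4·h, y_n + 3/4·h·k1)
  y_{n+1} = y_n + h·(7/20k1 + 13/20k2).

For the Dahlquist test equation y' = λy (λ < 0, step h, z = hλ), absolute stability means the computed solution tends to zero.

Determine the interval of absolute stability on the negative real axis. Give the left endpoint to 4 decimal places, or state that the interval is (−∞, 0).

Test eqn y'=λy, z=hλ:
  k1=λy_n ⇒ h·k1=z·y_n;  k2=λ(1+3/4z)y_n ⇒ h·k2=z(1+3/4z)y_n
  y_{n+1}/y_n = 1 + 7/20z + 13/20z(1+3/4z) = 1 + z + 39/80z²
  so R(z) = 1 + z + 39/80z².

Need |R(x)|<1, x<0.
x=-1.42: |R|=0.5630
R=1: x+39/80x²=0 ⇒ x=−80/39=-2.0513; min R=1−1/(4·39/80)=0.4872>−1
Confirm numerically:
  x=-1.553: |R|=0.62276 <1
  x=-1.464: |R|=0.58086 <1
  x=-1.302: |R|=0.52441 <1
  x=-1.203: |R|=0.50251 <1
  x=-2.308: |R|=1.28885 >1
  x=-2.279: |R|=1.25300 >1
So |R|<1 on (-2.0513, 0).

z∈(-2.0513,0).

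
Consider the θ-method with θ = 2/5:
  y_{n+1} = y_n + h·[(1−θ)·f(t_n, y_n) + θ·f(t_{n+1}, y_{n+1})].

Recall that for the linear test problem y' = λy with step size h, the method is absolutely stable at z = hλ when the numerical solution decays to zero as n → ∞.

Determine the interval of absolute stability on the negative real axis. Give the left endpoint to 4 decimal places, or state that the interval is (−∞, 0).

With y'=λy (z=hλ):
  y_{n+1} = y_n + z·[3/5·y_n + 2/5·y_{n+1}] ⇒ (1 − 2/5z)y_{n+1} = (1 + 3/5z)y_n
  R(z) = (1 + 3/5z)/(1 − 2/5z).

Solve |R(x)|<1 on ℝ⁻.
x=-1.3: |R|=0.1447
R=−1: 1+3/5x = −1+2/5x ⇒ -1/5x=2 ⇒ x=2/(-1/5)=-10.0000
Confirm numerically:
  x=-7.743: |R|=0.88983 <1
  x=-5.276: |R|=0.69624 <1
  x=-4.265: |R|=0.57613 <1
  x=-10.569: |R|=1.02177 >1
  x=-10.149: |R|=1.00589 >1
  x=-10.145: |R|=1.00573 >1
Interval (-10.0000, 0).

z∈(-10.0000,0).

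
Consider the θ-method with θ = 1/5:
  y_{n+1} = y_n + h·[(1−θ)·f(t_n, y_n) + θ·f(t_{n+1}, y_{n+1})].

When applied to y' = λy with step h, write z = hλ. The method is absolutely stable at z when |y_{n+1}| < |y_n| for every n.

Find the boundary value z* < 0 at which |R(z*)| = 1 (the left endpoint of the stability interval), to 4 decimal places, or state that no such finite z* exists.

z* = -3.3333.

Set f=λy, z=hλ:
  y_{n+1} = y_n + z·[4/5·y_n + 1/5·y_{n+1}] ⇒ (1 − 1/5z)y_{n+1} = (1 + 4/5z)y_n
  so R(z) = (1 + 4/5z)/(1 − 1/5z).

Boundary: |R(x)|=1, x<0.
x=-1.76: |R|=0.3018
R=−1: 1+4/5x = −1+1/5x ⇒ -3/5x=2 ⇒ x=2/(-3/5)=-3.3333
Confirm numerically:
  x=-2.856: |R|=0.81772 <1
  x=-1.775: |R|=0.30996 <1
  x=-1.656: |R|=0.24399 <1
  x=-3.895: |R|=1.18943 >1
  x=-3.700: |R|=1.12644 >1
  x=-3.480: |R|=1.05189 >1
Stable set (-3.3333, 0).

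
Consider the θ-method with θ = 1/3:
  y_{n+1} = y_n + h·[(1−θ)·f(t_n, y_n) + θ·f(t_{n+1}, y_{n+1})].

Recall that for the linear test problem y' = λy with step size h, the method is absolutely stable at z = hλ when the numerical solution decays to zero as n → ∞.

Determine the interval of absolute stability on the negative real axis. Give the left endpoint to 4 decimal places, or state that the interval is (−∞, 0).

Test eqn y'=λy, z=hλ:
  y_{n+1} = y_n + z·[2/3·y_n + 1/3·y_{n+1}] ⇒ (1 − 1/3z)y_{n+1} = (1 + 2/3z)y_n
  Hence R(z) = (1 + 2/3z)/(1 − 1/3z).

Boundary: |R(x)|=1, x<0.
x=-1.12: |R|=0.1845
R=−1: 1+2/3x = −1+1/3x ⇒ -1/3x=2 ⇒ x=2/(-1/3)=-6.0000
Confirm numerically:
  x=-5.131: |R|=0.89313 <1
  x=-3.200: |R|=0.54839 <1
  x=-3.015: |R|=0.50374 <1
  x=-2.486: |R|=0.35946 <1
  x=-6.539: |R|=1.05650 >1
  x=-6.110: |R|=1.01207 >1
Stable set (-6.0000, 0).

(-6.0000, 0).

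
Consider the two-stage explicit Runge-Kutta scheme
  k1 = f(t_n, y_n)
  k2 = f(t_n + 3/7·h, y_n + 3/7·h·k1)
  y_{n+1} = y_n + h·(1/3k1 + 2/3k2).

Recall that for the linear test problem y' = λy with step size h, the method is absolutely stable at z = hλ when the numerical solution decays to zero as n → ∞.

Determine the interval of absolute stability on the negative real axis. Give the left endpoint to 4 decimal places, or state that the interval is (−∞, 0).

(-3.5000, 0).

Set f=λy, z=hλ:
  k1=λy_n ⇒ h·k1=z·y_n;  k2=λ(1+3/7z)y_n ⇒ h·k2=z(1+3/7z)y_n
  y_{n+1}/y_n = 1 + 1/3z + 2/3z(1+3/7z) = 1 + z + 2/7z²
  ⇒ R(z) = 1 + z + 2/7z².

Solve |R(x)|<1 on ℝ⁻.
x=-0.69: |R|=0.4460
R=1: x+2/7x²=0 ⇒ x=−7/2=-3.5000; min R=1−1/(4·2/7)=0.1250>−1
Confirm numerically:
  x=-2.597: |R|=0.32997 <1
  x=-1.954: |R|=0.13689 <1
  x=-1.415: |R|=0.15706 <1
  x=-3.967: |R|=1.52931 >1
  x=-3.581: |R|=1.08287 >1
So |R|<1 on (-3.5000, 0).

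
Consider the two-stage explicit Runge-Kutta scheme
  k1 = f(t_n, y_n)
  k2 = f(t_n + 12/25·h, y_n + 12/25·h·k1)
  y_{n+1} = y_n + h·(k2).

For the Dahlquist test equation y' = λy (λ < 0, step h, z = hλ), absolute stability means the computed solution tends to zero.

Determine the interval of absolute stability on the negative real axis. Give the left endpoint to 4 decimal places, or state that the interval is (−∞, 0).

Set f=λy, z=hλ:
  k1=λy_n ⇒ h·k1=z·y_n;  k2=λ(1+12/25z)y_n ⇒ h·k2=z(1+12/25z)y_n
  y_{n+1}/y_n = 1 + z(1+12/25z) = 1 + z + 12/25z²
  so R(z) = 1 + z + 12/25z².

Need |R(x)|<1, x<0.
x=-1.13: |R|=0.4829
R=1: x+12/25x²=0 ⇒ x=−25/12=-2.0833; min R=1−1/(4·12/25)=0.4792>−1
Confirm numerically:
  x=-1.855: |R|=0.79669 <1
  x=-1.563: |R|=0.60963 <1
  x=-1.249: |R|=0.49980 <1
  x=-1.064: |R|=0.47941 <1
  x=-2.524: |R|=1.53388 >1
  x=-2.237: |R|=1.16500 >1
  x=-2.143: |R|=1.06138 >1
So |R|<1 on (-2.0833, 0).

z∈(-2.0833,0).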